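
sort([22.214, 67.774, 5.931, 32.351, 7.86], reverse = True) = [67.774, 32.351, 22.214, 7.86, 5.931]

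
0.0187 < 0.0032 False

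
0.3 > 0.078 True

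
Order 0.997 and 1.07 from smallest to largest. 0.997, 1.07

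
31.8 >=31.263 True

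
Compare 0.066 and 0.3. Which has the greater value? 0.3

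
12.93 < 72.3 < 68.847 False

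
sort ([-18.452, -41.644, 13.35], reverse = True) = [13.35, -18.452, -41.644]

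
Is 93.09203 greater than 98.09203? No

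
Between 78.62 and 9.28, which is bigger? 78.62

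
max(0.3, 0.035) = 0.3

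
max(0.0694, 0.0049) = 0.0694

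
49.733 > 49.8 False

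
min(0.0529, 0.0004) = 0.0004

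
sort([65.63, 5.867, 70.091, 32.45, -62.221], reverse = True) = [70.091, 65.63, 32.45, 5.867, -62.221]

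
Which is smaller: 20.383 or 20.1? 20.1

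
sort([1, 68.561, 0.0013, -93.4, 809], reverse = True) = [809, 68.561, 1, 0.0013, -93.4]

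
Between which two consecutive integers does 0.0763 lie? 0 and 1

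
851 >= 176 True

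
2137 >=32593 False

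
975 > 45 True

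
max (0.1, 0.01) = 0.1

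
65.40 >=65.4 True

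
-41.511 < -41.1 True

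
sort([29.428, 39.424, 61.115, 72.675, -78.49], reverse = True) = [72.675, 61.115, 39.424, 29.428, -78.49]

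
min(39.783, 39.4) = 39.4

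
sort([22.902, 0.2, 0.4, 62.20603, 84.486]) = [0.2, 0.4, 22.902, 62.20603, 84.486]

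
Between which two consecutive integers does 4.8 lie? 4 and 5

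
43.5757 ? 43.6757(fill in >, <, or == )<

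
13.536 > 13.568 False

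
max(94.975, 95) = 95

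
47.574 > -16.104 True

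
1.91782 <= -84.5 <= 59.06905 False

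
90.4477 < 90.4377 False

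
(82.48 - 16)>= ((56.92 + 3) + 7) False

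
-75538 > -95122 True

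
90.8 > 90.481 True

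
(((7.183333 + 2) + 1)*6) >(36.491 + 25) False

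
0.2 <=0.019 False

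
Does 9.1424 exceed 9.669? No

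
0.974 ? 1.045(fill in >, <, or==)<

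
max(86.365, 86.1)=86.365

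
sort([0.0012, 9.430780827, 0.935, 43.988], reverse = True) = [43.988, 9.430780827, 0.935, 0.0012]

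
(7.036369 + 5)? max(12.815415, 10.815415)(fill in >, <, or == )<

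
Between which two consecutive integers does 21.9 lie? 21 and 22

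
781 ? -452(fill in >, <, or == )>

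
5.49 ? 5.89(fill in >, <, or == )<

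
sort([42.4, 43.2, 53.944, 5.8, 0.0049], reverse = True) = [53.944, 43.2, 42.4, 5.8, 0.0049]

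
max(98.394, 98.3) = 98.394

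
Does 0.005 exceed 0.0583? No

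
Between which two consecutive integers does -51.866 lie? -52 and -51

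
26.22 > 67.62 False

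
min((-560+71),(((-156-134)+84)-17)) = -489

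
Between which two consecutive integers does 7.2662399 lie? 7 and 8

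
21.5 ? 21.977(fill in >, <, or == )<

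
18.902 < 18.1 False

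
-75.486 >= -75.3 False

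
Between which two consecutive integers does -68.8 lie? -69 and -68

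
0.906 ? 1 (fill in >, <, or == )<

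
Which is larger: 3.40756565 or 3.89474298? 3.89474298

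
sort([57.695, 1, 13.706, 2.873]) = [1, 2.873, 13.706, 57.695]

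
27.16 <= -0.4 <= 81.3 False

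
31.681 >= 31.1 True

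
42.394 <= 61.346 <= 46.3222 False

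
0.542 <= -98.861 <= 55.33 False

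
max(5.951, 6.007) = 6.007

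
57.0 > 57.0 False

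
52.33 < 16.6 False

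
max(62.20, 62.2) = 62.2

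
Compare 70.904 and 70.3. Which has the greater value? 70.904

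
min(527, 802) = 527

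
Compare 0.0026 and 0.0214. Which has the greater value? 0.0214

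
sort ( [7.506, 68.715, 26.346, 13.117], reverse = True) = [68.715, 26.346, 13.117, 7.506]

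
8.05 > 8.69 False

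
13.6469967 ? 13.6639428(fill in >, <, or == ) <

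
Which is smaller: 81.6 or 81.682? 81.6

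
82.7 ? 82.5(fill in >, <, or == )>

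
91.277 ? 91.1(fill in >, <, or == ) >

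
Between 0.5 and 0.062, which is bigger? 0.5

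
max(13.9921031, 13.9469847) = 13.9921031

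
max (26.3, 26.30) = 26.30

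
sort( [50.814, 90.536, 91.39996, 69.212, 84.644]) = [50.814, 69.212, 84.644, 90.536, 91.39996]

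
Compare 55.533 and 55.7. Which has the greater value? 55.7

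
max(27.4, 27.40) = 27.40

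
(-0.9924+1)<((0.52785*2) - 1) True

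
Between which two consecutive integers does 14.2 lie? 14 and 15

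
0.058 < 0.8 True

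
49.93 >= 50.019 False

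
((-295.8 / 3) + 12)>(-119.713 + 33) True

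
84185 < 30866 False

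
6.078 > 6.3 False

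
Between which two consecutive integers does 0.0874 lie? 0 and 1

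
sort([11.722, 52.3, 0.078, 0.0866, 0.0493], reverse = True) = [52.3, 11.722, 0.0866, 0.078, 0.0493]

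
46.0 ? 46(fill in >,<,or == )==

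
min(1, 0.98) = 0.98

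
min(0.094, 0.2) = 0.094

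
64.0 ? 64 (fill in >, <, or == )==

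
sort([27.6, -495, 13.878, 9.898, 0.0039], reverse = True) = [27.6, 13.878, 9.898, 0.0039, -495]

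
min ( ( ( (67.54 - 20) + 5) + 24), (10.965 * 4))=43.86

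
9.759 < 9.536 False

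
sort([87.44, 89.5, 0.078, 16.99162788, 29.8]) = [0.078, 16.99162788, 29.8, 87.44, 89.5]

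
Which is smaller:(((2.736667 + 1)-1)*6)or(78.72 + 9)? (((2.736667 + 1)-1)*6)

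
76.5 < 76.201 False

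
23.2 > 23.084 True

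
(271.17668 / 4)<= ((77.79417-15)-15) False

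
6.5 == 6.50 True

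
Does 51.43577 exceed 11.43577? Yes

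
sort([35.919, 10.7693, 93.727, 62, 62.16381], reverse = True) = [93.727, 62.16381, 62, 35.919, 10.7693]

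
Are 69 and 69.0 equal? Yes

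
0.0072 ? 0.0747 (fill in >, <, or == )<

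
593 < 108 False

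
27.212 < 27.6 True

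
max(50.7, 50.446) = 50.7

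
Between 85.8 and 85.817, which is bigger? 85.817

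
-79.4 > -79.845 True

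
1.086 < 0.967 False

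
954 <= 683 False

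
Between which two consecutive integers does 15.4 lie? 15 and 16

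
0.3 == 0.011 False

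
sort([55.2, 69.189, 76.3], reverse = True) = [76.3, 69.189, 55.2]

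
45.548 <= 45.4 False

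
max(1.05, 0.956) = 1.05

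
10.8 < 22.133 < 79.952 True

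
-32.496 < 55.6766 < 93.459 True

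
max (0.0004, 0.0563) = 0.0563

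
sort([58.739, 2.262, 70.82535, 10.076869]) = [2.262, 10.076869, 58.739, 70.82535]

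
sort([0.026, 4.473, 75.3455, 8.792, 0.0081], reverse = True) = [75.3455, 8.792, 4.473, 0.026, 0.0081]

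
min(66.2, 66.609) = 66.2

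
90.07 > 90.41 False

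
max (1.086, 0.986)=1.086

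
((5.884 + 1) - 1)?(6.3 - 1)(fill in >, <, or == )>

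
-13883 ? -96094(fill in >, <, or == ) >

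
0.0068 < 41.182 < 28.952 False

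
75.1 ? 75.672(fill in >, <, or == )<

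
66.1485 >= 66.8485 False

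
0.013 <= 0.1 True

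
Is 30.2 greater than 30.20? No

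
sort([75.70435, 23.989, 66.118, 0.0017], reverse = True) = [75.70435, 66.118, 23.989, 0.0017]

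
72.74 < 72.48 False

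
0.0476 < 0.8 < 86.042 True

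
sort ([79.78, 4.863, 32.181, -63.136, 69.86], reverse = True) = [79.78, 69.86, 32.181, 4.863, -63.136]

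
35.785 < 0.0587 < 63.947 False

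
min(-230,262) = -230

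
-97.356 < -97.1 True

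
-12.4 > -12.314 False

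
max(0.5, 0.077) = 0.5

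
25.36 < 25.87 True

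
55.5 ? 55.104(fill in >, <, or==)>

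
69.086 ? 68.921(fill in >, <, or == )>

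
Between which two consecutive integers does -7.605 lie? -8 and -7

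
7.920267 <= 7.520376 False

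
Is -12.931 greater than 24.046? No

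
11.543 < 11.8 True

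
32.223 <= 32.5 True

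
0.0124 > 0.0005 True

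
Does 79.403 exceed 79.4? Yes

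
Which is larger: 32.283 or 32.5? 32.5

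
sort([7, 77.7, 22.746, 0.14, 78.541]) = [0.14, 7, 22.746, 77.7, 78.541]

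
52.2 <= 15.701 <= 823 False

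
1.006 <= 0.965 False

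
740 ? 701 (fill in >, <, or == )>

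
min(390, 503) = 390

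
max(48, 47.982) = 48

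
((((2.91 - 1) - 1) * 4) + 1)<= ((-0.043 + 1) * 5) True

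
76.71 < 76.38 False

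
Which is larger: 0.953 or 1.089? 1.089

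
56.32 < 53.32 False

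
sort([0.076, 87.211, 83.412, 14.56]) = [0.076, 14.56, 83.412, 87.211]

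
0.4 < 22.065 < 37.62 True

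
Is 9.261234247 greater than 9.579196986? No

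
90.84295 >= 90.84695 False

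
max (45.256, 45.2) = 45.256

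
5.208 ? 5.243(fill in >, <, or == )<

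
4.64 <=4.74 True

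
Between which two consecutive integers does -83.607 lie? -84 and -83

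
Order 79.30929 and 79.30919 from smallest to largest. 79.30919, 79.30929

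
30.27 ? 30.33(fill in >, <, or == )<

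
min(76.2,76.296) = 76.2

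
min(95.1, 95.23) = 95.1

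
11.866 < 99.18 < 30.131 False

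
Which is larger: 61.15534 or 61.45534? 61.45534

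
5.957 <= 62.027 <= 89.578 True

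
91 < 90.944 False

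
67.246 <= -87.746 False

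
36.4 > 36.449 False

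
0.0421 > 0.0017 True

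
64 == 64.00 True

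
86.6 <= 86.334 False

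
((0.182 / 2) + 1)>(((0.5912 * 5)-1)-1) True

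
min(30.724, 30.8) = 30.724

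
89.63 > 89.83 False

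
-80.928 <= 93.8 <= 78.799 False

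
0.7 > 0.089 True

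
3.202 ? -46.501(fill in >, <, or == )>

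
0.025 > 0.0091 True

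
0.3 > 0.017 True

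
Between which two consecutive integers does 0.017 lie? 0 and 1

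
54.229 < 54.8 True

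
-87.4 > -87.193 False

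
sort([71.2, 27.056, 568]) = [27.056, 71.2, 568]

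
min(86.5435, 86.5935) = 86.5435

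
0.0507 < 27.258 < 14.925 False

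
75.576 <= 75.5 False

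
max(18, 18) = 18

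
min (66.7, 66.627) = 66.627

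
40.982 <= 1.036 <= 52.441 False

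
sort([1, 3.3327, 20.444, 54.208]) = [1, 3.3327, 20.444, 54.208]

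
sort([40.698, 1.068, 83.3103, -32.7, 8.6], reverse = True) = [83.3103, 40.698, 8.6, 1.068, -32.7]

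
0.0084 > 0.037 False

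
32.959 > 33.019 False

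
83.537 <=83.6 True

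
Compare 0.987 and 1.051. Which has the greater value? 1.051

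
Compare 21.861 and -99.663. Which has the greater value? 21.861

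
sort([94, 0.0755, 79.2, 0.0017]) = [0.0017, 0.0755, 79.2, 94]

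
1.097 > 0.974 True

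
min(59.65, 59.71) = 59.65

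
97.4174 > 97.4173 True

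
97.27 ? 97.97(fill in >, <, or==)<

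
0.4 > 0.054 True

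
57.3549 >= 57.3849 False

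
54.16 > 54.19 False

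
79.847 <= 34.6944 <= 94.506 False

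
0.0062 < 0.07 True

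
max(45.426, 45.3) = 45.426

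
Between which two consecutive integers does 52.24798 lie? 52 and 53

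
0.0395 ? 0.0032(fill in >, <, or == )>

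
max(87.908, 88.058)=88.058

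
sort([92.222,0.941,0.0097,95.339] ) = [0.0097,0.941,92.222,95.339]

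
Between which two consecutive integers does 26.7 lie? 26 and 27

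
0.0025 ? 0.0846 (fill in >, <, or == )<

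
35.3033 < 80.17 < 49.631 False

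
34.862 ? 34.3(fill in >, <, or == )>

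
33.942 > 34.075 False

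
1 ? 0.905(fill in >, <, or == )>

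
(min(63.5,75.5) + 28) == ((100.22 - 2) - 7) False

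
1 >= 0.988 True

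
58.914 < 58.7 False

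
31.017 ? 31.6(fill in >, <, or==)<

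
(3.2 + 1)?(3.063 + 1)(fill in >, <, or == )>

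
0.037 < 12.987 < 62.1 True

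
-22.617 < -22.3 True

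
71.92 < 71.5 False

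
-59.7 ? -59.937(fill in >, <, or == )>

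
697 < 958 True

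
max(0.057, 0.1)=0.1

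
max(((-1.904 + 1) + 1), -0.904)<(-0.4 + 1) True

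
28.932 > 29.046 False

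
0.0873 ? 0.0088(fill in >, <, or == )>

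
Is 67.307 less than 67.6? Yes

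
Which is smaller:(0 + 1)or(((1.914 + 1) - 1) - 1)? (((1.914 + 1) - 1) - 1)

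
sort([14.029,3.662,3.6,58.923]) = [3.6,3.662,14.029,58.923]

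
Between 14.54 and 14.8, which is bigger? 14.8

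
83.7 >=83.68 True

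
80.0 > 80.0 False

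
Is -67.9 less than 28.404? Yes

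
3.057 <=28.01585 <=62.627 True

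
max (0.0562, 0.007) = 0.0562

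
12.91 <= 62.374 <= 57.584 False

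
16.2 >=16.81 False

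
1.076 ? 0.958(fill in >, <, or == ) >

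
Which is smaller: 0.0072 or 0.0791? 0.0072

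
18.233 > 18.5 False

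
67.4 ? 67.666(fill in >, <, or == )<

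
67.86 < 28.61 False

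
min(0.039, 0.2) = 0.039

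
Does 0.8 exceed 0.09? Yes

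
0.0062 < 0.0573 True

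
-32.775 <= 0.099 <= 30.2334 True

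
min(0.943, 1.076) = 0.943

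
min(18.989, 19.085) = 18.989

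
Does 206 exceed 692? No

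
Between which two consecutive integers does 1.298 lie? 1 and 2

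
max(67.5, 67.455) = 67.5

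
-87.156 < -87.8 False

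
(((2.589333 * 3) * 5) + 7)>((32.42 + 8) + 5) True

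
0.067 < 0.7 True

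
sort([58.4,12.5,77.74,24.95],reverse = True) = [77.74,58.4,24.95,12.5]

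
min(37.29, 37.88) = 37.29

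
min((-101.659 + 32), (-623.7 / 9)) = -69.659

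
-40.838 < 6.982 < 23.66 True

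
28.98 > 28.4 True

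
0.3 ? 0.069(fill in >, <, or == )>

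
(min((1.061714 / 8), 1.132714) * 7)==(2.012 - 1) False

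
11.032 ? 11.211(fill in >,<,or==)<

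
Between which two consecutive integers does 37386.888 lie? 37386 and 37387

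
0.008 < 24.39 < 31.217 True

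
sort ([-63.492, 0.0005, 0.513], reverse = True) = [0.513, 0.0005, -63.492]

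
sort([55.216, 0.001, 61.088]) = [0.001, 55.216, 61.088]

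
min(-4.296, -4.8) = -4.8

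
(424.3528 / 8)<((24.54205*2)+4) True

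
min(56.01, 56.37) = 56.01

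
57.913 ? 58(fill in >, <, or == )<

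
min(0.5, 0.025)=0.025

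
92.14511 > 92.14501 True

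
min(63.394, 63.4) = 63.394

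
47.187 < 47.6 True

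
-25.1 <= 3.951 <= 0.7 False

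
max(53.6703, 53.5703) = 53.6703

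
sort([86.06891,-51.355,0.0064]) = [-51.355,0.0064,86.06891]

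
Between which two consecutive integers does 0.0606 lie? 0 and 1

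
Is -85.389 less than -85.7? No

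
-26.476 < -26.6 False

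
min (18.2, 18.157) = 18.157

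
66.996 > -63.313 True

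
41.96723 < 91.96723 True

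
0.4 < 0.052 False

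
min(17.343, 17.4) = 17.343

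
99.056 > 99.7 False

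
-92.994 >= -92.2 False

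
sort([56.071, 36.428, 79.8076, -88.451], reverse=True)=[79.8076, 56.071, 36.428, -88.451]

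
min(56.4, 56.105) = 56.105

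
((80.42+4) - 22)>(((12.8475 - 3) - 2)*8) False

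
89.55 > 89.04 True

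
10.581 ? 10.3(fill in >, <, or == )>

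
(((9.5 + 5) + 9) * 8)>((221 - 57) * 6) False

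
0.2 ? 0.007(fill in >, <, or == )>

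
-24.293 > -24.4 True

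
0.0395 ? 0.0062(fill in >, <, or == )>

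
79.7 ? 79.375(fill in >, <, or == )>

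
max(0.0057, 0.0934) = 0.0934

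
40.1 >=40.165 False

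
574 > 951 False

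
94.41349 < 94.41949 True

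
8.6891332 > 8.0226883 True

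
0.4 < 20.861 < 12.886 False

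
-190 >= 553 False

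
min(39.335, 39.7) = 39.335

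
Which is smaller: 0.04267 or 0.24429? 0.04267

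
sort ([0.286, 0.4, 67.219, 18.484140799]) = [0.286, 0.4, 18.484140799, 67.219]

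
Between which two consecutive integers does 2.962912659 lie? 2 and 3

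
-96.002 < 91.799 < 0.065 False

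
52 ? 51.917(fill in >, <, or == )>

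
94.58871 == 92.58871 False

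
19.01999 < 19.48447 True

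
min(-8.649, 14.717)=-8.649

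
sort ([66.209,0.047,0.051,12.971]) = [0.047,0.051,12.971,66.209]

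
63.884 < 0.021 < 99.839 False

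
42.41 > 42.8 False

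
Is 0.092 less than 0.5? Yes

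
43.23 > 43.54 False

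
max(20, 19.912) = 20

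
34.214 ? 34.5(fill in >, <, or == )<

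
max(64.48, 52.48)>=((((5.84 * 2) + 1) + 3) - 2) True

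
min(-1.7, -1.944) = -1.944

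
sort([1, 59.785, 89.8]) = [1, 59.785, 89.8]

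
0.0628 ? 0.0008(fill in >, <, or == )>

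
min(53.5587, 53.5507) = 53.5507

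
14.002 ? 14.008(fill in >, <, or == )<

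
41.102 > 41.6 False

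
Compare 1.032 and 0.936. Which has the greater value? 1.032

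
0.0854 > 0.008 True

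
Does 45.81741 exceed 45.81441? Yes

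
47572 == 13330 False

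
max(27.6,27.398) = 27.6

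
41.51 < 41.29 False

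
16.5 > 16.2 True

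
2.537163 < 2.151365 False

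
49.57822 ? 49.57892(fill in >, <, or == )<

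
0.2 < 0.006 False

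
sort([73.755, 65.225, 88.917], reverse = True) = [88.917, 73.755, 65.225]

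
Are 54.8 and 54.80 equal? Yes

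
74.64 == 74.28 False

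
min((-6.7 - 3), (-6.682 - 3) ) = -9.7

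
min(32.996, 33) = 32.996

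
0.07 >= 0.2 False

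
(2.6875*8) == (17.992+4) False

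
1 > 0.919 True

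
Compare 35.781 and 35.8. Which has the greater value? 35.8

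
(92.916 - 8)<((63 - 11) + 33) True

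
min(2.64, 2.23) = 2.23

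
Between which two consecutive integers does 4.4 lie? 4 and 5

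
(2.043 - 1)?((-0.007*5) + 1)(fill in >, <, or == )>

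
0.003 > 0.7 False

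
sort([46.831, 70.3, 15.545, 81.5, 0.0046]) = [0.0046, 15.545, 46.831, 70.3, 81.5]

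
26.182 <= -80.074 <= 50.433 False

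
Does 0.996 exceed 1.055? No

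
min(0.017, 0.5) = 0.017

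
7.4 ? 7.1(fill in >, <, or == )>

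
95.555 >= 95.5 True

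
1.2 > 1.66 False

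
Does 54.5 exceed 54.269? Yes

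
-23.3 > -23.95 True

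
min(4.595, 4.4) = 4.4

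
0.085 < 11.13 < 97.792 True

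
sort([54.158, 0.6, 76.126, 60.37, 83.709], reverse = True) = [83.709, 76.126, 60.37, 54.158, 0.6]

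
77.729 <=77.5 False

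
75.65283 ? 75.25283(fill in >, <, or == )>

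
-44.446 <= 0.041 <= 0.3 True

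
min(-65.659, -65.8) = -65.8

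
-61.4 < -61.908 False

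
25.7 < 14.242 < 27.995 False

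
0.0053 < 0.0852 True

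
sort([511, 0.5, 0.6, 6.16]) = [0.5, 0.6, 6.16, 511]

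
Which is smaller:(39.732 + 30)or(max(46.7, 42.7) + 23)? (max(46.7, 42.7) + 23)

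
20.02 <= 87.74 True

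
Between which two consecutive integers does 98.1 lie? 98 and 99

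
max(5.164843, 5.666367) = 5.666367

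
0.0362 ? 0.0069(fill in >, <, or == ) >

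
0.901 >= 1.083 False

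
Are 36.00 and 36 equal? Yes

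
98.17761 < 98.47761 True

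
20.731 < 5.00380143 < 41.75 False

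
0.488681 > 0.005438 True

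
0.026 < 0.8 True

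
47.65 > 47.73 False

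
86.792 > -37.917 True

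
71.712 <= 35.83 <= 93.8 False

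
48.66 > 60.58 False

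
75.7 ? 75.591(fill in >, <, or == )>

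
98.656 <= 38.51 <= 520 False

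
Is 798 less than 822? Yes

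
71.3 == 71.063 False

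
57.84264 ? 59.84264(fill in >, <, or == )<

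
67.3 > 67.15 True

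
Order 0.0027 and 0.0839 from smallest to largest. 0.0027, 0.0839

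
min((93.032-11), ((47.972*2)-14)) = 81.944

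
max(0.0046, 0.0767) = 0.0767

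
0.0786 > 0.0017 True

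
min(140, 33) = 33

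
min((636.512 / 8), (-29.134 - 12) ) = -41.134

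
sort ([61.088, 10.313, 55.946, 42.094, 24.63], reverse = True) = [61.088, 55.946, 42.094, 24.63, 10.313]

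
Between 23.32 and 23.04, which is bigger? 23.32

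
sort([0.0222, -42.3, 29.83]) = [-42.3, 0.0222, 29.83]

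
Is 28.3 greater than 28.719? No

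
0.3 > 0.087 True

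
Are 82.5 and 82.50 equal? Yes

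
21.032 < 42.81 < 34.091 False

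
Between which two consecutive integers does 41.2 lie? 41 and 42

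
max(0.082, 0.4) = 0.4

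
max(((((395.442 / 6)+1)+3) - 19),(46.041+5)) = 51.041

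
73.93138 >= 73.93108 True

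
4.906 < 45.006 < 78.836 True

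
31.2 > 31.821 False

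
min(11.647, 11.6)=11.6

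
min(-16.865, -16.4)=-16.865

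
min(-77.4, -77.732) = -77.732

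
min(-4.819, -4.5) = -4.819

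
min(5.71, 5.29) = 5.29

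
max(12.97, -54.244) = 12.97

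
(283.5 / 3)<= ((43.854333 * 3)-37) True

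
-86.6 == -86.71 False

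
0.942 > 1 False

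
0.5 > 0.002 True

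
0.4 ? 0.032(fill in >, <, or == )>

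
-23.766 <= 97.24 True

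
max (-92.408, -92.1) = -92.1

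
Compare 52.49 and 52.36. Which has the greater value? 52.49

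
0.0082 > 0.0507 False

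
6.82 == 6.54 False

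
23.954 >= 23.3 True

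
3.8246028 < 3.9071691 True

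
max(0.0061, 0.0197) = 0.0197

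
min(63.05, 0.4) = 0.4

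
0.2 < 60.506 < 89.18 True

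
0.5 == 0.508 False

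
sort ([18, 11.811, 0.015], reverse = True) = [18, 11.811, 0.015]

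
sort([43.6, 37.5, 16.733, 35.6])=[16.733, 35.6, 37.5, 43.6]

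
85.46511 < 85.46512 True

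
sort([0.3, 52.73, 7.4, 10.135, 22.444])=[0.3, 7.4, 10.135, 22.444, 52.73]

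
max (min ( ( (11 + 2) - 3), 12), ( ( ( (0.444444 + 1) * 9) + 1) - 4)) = 10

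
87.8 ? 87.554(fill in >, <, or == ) >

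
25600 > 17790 True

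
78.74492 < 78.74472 False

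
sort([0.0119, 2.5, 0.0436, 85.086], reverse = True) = [85.086, 2.5, 0.0436, 0.0119]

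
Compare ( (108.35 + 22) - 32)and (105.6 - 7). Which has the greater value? (105.6 - 7)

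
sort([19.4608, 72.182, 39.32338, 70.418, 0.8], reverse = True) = [72.182, 70.418, 39.32338, 19.4608, 0.8]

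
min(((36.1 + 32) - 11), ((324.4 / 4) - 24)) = 57.1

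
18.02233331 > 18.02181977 True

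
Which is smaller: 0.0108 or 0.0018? 0.0018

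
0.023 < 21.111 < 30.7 True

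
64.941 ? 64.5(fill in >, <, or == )>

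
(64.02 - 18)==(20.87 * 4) False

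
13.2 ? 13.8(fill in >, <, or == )<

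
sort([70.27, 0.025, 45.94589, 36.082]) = [0.025, 36.082, 45.94589, 70.27]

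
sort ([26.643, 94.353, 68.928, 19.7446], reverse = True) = [94.353, 68.928, 26.643, 19.7446]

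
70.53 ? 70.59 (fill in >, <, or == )<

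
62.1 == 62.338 False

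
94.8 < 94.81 True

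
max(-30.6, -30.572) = -30.572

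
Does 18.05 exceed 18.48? No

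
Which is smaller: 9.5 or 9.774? 9.5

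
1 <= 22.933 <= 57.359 True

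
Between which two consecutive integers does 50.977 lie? 50 and 51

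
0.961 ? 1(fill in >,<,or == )<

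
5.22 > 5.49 False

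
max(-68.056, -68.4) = -68.056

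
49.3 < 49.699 True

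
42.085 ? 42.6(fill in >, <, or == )<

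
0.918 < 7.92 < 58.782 True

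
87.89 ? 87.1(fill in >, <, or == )>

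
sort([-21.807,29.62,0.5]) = [-21.807,0.5,29.62]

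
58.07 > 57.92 True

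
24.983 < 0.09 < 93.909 False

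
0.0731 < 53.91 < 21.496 False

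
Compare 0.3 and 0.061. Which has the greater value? 0.3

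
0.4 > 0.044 True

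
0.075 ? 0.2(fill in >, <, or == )<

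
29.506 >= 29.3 True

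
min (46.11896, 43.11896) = 43.11896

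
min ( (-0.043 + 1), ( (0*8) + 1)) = 0.957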